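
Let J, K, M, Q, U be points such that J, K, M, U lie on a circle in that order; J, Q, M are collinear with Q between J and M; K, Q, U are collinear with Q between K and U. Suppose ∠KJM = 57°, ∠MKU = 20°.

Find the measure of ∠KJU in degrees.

1. ∠KUM = 57°  [same arc KM]
2. ∠KMU = 103°  [△KMU]
3. ∠KJU = 77°  [cyclic JKMU, opposite ∠J+∠M]

∠KJU = 77°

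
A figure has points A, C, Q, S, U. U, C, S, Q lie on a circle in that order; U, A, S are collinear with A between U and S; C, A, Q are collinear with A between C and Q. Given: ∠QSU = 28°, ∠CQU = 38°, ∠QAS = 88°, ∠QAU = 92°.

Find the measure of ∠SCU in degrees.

1. ∠QCU = 28°  [same arc UQ]
2. ∠CSU = 38°  [same arc UC]
3. ∠CAU = 88°  [vertical angles at A]
4. ∠CUS = 64°  [△UAC]
5. ∠SCU = 78°  [△UCS]

∠SCU = 78°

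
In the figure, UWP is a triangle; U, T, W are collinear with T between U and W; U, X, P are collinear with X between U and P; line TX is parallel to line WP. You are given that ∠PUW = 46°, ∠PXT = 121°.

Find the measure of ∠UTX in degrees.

∠UTX = 75°

1. ∠TUX = 46°  [T on UW, X on UP]
2. ∠TXU = 59°  [linear pair at X on UP]
3. ∠UTX = 75°  [△UTX]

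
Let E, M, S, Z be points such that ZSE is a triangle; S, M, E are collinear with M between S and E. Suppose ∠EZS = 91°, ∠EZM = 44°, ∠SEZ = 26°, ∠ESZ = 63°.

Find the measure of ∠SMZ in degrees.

∠SMZ = 70°

1. ∠MEZ = 26°  [M on ray ES]
2. ∠EMZ = 110°  [△ZME]
3. ∠SMZ = 70°  [linear pair at M on SE]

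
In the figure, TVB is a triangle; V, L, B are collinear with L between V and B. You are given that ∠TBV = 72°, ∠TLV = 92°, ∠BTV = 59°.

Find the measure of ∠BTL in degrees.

1. ∠LBT = 72°  [L on ray BV]
2. ∠BLT = 88°  [linear pair at L on VB]
3. ∠BTL = 20°  [△TLB]

∠BTL = 20°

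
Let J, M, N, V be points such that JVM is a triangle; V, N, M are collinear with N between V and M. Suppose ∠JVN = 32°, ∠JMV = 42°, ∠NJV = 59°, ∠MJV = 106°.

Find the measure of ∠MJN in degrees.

∠MJN = 47°

1. ∠JNV = 89°  [△JVN]
2. ∠JMN = 42°  [N on ray MV]
3. ∠JNM = 91°  [linear pair at N on VM]
4. ∠MJN = 47°  [△JNM]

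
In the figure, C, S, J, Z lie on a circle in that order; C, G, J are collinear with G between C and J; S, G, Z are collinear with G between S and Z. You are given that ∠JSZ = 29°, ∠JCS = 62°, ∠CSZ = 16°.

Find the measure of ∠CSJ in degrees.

∠CSJ = 45°

1. ∠JCZ = 29°  [same arc JZ]
2. ∠CJZ = 16°  [same arc CZ]
3. ∠CZJ = 135°  [△CJZ]
4. ∠CSJ = 45°  [cyclic CSJZ, opposite ∠S+∠Z]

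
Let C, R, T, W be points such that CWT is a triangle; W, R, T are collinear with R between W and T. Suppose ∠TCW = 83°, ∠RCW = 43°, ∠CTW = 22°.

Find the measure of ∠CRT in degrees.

1. ∠CWT = 75°  [△CWT]
2. ∠CWR = 75°  [R on ray WT]
3. ∠CRW = 62°  [△CWR]
4. ∠CRT = 118°  [linear pair at R on WT]

∠CRT = 118°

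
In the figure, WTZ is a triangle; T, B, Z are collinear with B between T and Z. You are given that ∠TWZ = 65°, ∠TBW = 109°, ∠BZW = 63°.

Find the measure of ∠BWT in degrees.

∠BWT = 19°

1. ∠TZW = 63°  [B on ray ZT]
2. ∠WTZ = 52°  [△WTZ]
3. ∠BTW = 52°  [B on ray TZ]
4. ∠BWT = 19°  [△WTB]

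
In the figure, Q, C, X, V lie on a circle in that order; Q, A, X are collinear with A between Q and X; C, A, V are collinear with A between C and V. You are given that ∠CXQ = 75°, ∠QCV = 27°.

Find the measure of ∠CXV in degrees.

1. ∠CVQ = 75°  [same arc QC]
2. ∠CQV = 78°  [△QCV]
3. ∠CXV = 102°  [cyclic QCXV, opposite ∠Q+∠X]

∠CXV = 102°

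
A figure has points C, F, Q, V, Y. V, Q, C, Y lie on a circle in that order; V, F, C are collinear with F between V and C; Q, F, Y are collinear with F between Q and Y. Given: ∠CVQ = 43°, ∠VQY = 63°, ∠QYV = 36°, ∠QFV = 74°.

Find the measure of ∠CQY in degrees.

∠CQY = 38°

1. ∠QCV = 36°  [same arc VQ]
2. ∠CFQ = 106°  [linear pair at F on VC]
3. ∠CQY = 38°  [△QFC]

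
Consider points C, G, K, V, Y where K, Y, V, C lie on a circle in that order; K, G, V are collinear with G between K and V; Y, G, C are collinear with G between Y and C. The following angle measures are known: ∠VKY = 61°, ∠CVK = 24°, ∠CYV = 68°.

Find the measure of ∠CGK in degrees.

∠CGK = 85°

1. ∠VCY = 61°  [same arc YV]
2. ∠CGV = 95°  [△VGC]
3. ∠CGK = 85°  [linear pair at G on KV]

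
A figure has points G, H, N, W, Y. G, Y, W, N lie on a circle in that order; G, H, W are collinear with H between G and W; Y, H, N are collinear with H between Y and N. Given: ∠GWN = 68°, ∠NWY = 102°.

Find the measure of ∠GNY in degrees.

1. ∠GYN = 68°  [same arc GN]
2. ∠NGY = 78°  [cyclic GYWN, opposite ∠G+∠W]
3. ∠GNY = 34°  [△GYN]

∠GNY = 34°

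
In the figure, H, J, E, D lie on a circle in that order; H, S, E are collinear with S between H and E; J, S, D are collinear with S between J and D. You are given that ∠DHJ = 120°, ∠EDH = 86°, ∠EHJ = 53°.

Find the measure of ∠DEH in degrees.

∠DEH = 27°

1. ∠DEJ = 60°  [cyclic HJED, opposite ∠H+∠E]
2. ∠EDJ = 53°  [same arc JE]
3. ∠DJE = 67°  [△JED]
4. ∠DHE = 67°  [same arc ED]
5. ∠DEH = 27°  [△HED]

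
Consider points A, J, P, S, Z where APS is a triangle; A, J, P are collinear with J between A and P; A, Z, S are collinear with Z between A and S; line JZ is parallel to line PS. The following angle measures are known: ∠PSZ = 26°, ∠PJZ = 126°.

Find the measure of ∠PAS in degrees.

∠PAS = 100°

1. ∠ASP = 26°  [Z on ray SA]
2. ∠AJZ = 54°  [linear pair at J on AP]
3. ∠AZJ = 26°  [JZ∥PS, corresponding at Z]
4. ∠JAZ = 100°  [△AJZ]
5. ∠PAS = 100°  [J on AP, Z on AS]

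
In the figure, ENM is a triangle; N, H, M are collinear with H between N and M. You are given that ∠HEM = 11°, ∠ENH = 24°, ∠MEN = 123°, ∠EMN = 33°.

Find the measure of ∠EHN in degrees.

∠EHN = 44°

1. ∠EMH = 33°  [H on ray MN]
2. ∠EHM = 136°  [△EHM]
3. ∠EHN = 44°  [linear pair at H on NM]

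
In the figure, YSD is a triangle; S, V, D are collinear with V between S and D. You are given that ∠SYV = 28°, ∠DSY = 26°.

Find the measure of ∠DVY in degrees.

1. ∠VSY = 26°  [V on ray SD]
2. ∠SVY = 126°  [△YSV]
3. ∠DVY = 54°  [linear pair at V on SD]

∠DVY = 54°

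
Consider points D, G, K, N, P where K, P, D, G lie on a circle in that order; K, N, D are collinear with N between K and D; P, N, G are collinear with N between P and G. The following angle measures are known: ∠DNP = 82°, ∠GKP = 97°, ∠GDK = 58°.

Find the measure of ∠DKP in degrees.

∠DKP = 24°

1. ∠KNP = 98°  [linear pair at N on KD]
2. ∠GPK = 58°  [same arc KG]
3. ∠DKP = 24°  [△KNP]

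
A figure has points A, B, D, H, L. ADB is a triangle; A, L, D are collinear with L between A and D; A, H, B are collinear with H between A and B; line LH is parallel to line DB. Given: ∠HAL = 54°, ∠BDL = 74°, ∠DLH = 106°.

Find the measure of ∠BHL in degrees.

∠BHL = 128°

1. ∠ALH = 74°  [linear pair at L on AD]
2. ∠AHL = 52°  [△ALH]
3. ∠BHL = 128°  [linear pair at H on AB]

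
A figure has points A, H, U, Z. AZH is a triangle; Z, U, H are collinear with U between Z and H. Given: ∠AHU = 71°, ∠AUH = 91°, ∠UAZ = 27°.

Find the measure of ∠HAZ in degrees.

1. ∠AHZ = 71°  [U on ray HZ]
2. ∠AUZ = 89°  [linear pair at U on ZH]
3. ∠AZU = 64°  [△AZU]
4. ∠AZH = 64°  [U on ray ZH]
5. ∠HAZ = 45°  [△AZH]

∠HAZ = 45°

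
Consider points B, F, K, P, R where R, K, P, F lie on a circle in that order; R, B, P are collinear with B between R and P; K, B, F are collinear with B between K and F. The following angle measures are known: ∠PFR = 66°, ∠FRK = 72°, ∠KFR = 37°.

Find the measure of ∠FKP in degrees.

1. ∠PKR = 114°  [cyclic RKPF, opposite ∠K+∠F]
2. ∠FPK = 108°  [cyclic RKPF, opposite ∠R+∠P]
3. ∠KPR = 37°  [same arc RK]
4. ∠KRP = 29°  [△RKP]
5. ∠KFP = 29°  [same arc KP]
6. ∠FKP = 43°  [△KPF]

∠FKP = 43°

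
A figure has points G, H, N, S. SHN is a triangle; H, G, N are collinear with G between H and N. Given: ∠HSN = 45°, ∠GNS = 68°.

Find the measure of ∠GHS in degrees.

∠GHS = 67°

1. ∠HNS = 68°  [G on ray NH]
2. ∠NHS = 67°  [△SHN]
3. ∠GHS = 67°  [G on ray HN]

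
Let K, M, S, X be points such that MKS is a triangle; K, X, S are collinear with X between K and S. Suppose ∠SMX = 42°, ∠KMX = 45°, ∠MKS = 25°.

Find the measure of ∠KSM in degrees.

1. ∠MKX = 25°  [X on ray KS]
2. ∠KXM = 110°  [△MKX]
3. ∠MXS = 70°  [linear pair at X on KS]
4. ∠MSX = 68°  [△MXS]
5. ∠KSM = 68°  [X on ray SK]

∠KSM = 68°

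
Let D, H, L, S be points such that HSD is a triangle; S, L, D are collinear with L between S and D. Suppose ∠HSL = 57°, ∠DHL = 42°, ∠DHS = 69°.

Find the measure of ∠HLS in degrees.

1. ∠DSH = 57°  [L on ray SD]
2. ∠HDS = 54°  [△HSD]
3. ∠HDL = 54°  [L on ray DS]
4. ∠DLH = 84°  [△HLD]
5. ∠HLS = 96°  [linear pair at L on SD]

∠HLS = 96°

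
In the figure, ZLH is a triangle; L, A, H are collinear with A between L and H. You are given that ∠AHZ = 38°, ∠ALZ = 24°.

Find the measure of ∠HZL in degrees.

∠HZL = 118°

1. ∠LHZ = 38°  [A on ray HL]
2. ∠HLZ = 24°  [A on ray LH]
3. ∠HZL = 118°  [△ZLH]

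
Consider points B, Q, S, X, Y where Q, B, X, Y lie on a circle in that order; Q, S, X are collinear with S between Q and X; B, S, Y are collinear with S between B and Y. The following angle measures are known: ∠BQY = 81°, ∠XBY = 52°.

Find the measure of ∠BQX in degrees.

1. ∠BXY = 99°  [cyclic QBXY, opposite ∠Q+∠X]
2. ∠BYX = 29°  [△BXY]
3. ∠BQX = 29°  [same arc BX]

∠BQX = 29°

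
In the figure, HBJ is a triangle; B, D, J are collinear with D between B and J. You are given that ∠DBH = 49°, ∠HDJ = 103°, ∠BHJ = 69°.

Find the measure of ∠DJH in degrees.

∠DJH = 62°

1. ∠HBJ = 49°  [D on ray BJ]
2. ∠BJH = 62°  [△HBJ]
3. ∠DJH = 62°  [D on ray JB]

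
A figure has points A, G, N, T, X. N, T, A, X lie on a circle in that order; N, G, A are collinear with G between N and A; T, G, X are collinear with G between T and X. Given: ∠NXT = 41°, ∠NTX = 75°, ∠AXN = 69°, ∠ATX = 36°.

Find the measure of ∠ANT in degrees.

∠ANT = 28°

1. ∠NAT = 41°  [same arc NT]
2. ∠ATN = 111°  [cyclic NTAX, opposite ∠T+∠X]
3. ∠ANT = 28°  [△NTA]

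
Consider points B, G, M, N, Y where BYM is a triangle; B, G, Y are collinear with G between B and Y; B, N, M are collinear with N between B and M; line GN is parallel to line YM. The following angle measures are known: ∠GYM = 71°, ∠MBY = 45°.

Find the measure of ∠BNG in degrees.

∠BNG = 64°

1. ∠BYM = 71°  [G on ray YB]
2. ∠BMY = 64°  [△BYM]
3. ∠BNG = 64°  [GN∥YM, corresponding at N]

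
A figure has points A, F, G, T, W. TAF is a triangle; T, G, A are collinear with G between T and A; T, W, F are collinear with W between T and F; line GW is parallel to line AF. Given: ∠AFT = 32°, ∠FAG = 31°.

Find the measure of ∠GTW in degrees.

∠GTW = 117°

1. ∠FAT = 31°  [G on ray AT]
2. ∠ATF = 117°  [△TAF]
3. ∠GTW = 117°  [G on TA, W on TF]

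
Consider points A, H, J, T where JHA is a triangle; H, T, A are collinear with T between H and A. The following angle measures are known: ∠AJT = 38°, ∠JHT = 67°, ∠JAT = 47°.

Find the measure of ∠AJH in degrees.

1. ∠AHJ = 67°  [T on ray HA]
2. ∠HAJ = 47°  [T on ray AH]
3. ∠AJH = 66°  [△JHA]

∠AJH = 66°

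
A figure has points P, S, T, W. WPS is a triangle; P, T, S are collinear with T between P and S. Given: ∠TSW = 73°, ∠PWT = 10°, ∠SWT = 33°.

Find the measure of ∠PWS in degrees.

∠PWS = 43°

1. ∠STW = 74°  [△WTS]
2. ∠PSW = 73°  [T on ray SP]
3. ∠PTW = 106°  [linear pair at T on PS]
4. ∠TPW = 64°  [△WPT]
5. ∠SPW = 64°  [T on ray PS]
6. ∠PWS = 43°  [△WPS]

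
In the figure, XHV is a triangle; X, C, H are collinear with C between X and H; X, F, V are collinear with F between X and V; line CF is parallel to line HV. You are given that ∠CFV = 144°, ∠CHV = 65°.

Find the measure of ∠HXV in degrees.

∠HXV = 79°

1. ∠CFX = 36°  [linear pair at F on XV]
2. ∠VHX = 65°  [C on ray HX]
3. ∠HVX = 36°  [CF∥HV, corresponding at F]
4. ∠HXV = 79°  [△XHV]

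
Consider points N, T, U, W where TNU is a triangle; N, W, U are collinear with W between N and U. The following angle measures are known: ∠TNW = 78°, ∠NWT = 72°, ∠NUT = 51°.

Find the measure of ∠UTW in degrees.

1. ∠TWU = 108°  [linear pair at W on NU]
2. ∠TUW = 51°  [W on ray UN]
3. ∠UTW = 21°  [△TWU]

∠UTW = 21°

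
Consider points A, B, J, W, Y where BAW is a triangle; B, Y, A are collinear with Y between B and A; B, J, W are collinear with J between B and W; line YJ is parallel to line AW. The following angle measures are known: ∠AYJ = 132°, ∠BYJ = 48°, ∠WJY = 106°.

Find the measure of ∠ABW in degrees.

1. ∠BJY = 74°  [linear pair at J on BW]
2. ∠JBY = 58°  [△BYJ]
3. ∠ABW = 58°  [Y on BA, J on BW]

∠ABW = 58°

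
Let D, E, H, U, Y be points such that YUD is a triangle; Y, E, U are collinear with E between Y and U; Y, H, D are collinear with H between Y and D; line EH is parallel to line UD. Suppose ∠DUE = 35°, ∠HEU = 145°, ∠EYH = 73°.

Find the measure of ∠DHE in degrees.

1. ∠HEY = 35°  [linear pair at E on YU]
2. ∠EHY = 72°  [△YEH]
3. ∠DHE = 108°  [linear pair at H on YD]

∠DHE = 108°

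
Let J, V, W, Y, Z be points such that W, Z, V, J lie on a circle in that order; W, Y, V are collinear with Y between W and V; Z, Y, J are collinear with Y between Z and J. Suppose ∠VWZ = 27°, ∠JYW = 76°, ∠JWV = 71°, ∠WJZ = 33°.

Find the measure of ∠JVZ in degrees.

1. ∠VJZ = 27°  [same arc ZV]
2. ∠JZV = 71°  [same arc VJ]
3. ∠JVZ = 82°  [△ZVJ]

∠JVZ = 82°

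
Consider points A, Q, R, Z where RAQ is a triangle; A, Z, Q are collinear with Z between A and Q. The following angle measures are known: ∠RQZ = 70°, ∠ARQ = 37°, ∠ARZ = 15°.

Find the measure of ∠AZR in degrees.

1. ∠AQR = 70°  [Z on ray QA]
2. ∠QAR = 73°  [△RAQ]
3. ∠RAZ = 73°  [Z on ray AQ]
4. ∠AZR = 92°  [△RAZ]

∠AZR = 92°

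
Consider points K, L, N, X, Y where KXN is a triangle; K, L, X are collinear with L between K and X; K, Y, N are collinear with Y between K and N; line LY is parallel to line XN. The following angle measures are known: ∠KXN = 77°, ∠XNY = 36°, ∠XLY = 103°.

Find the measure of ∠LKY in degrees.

∠LKY = 67°

1. ∠KNX = 36°  [Y on ray NK]
2. ∠NKX = 67°  [△KXN]
3. ∠LKY = 67°  [L on KX, Y on KN]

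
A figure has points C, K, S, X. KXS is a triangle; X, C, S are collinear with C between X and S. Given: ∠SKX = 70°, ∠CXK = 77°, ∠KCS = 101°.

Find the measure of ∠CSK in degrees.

1. ∠KXS = 77°  [C on ray XS]
2. ∠KSX = 33°  [△KXS]
3. ∠CSK = 33°  [C on ray SX]

∠CSK = 33°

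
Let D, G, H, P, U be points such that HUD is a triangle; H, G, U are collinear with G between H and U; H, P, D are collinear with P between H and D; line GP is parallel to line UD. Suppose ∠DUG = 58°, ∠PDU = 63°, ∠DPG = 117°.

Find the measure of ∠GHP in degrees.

∠GHP = 59°

1. ∠DUH = 58°  [G on ray UH]
2. ∠GPH = 63°  [linear pair at P on HD]
3. ∠HGP = 58°  [GP∥UD, corresponding at G]
4. ∠GHP = 59°  [△HGP]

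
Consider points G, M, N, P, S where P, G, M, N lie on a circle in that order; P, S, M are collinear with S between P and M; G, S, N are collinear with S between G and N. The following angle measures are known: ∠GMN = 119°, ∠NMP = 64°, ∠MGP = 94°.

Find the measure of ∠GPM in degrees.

∠GPM = 31°

1. ∠GPN = 61°  [cyclic PGMN, opposite ∠P+∠M]
2. ∠NGP = 64°  [same arc PN]
3. ∠GNP = 55°  [△PGN]
4. ∠GMP = 55°  [same arc PG]
5. ∠GPM = 31°  [△PGM]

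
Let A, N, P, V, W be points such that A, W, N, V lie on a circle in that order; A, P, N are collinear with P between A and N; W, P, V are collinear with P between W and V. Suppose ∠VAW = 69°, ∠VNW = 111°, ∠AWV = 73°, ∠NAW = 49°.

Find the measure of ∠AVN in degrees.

1. ∠AVW = 38°  [△AWV]
2. ∠ANW = 38°  [same arc AW]
3. ∠AWN = 93°  [△AWN]
4. ∠AVN = 87°  [cyclic AWNV, opposite ∠W+∠V]

∠AVN = 87°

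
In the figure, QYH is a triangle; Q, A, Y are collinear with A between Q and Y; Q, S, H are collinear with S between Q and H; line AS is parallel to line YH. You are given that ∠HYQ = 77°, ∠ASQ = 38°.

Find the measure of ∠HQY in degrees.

∠HQY = 65°

1. ∠QAS = 77°  [AS∥YH, corresponding at A]
2. ∠AQS = 65°  [△QAS]
3. ∠HQY = 65°  [A on QY, S on QH]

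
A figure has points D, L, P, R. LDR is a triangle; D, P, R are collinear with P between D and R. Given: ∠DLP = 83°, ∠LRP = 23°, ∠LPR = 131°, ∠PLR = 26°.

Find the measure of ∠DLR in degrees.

1. ∠DRL = 23°  [P on ray RD]
2. ∠DPL = 49°  [linear pair at P on DR]
3. ∠LDP = 48°  [△LDP]
4. ∠LDR = 48°  [P on ray DR]
5. ∠DLR = 109°  [△LDR]

∠DLR = 109°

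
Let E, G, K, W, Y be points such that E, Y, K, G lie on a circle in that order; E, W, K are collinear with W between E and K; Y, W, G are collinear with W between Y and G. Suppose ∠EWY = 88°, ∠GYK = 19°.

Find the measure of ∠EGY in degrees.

∠EGY = 69°

1. ∠GWK = 88°  [vertical angles at W]
2. ∠GEK = 19°  [same arc KG]
3. ∠EWG = 92°  [linear pair at W on EK]
4. ∠EGY = 69°  [△EWG]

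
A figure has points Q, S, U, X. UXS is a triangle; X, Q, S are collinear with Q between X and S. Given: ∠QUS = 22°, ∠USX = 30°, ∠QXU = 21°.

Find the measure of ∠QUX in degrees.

1. ∠QSU = 30°  [Q on ray SX]
2. ∠SQU = 128°  [△UQS]
3. ∠UQX = 52°  [linear pair at Q on XS]
4. ∠QUX = 107°  [△UXQ]

∠QUX = 107°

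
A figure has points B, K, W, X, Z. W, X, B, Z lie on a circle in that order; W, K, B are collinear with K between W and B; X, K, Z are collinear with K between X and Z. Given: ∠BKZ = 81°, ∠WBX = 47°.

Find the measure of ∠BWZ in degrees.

∠BWZ = 34°

1. ∠WKZ = 99°  [linear pair at K on WB]
2. ∠WZX = 47°  [same arc WX]
3. ∠BWZ = 34°  [△WKZ]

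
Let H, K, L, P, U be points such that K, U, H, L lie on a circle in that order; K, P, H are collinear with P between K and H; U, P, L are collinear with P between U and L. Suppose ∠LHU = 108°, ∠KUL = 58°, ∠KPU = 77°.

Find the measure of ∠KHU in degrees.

∠KHU = 50°

1. ∠LKU = 72°  [cyclic KUHL, opposite ∠K+∠H]
2. ∠KLU = 50°  [△KUL]
3. ∠KHU = 50°  [same arc KU]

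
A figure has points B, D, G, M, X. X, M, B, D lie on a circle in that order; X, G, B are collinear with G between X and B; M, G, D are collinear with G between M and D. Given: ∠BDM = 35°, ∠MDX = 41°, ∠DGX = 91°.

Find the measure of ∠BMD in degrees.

1. ∠MBX = 41°  [same arc XM]
2. ∠BGM = 91°  [vertical angles at G]
3. ∠BMD = 48°  [△MGB]

∠BMD = 48°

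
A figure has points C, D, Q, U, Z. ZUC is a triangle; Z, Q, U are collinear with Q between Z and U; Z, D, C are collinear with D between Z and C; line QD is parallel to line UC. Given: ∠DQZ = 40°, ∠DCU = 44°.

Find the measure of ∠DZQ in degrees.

∠DZQ = 96°

1. ∠CUZ = 40°  [QD∥UC, corresponding at Q]
2. ∠UCZ = 44°  [D on ray CZ]
3. ∠CZU = 96°  [△ZUC]
4. ∠DZQ = 96°  [Q on ZU, D on ZC]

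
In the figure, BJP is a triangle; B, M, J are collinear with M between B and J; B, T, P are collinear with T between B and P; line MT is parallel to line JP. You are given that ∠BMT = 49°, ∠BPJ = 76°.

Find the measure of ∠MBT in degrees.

∠MBT = 55°

1. ∠BJP = 49°  [MT∥JP, corresponding at M]
2. ∠JBP = 55°  [△BJP]
3. ∠MBT = 55°  [M on BJ, T on BP]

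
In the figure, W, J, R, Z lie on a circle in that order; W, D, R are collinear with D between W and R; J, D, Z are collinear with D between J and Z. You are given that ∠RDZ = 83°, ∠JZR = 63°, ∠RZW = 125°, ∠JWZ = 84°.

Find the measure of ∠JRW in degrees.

∠JRW = 62°

1. ∠JWR = 63°  [same arc JR]
2. ∠RJW = 55°  [cyclic WJRZ, opposite ∠J+∠Z]
3. ∠JRW = 62°  [△WJR]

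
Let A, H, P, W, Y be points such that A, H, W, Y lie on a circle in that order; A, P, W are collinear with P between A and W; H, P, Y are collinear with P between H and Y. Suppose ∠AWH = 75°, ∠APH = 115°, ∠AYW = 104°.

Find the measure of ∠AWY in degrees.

∠AWY = 36°

1. ∠AYH = 75°  [same arc AH]
2. ∠WPY = 115°  [vertical angles at P]
3. ∠APY = 65°  [linear pair at P on AW]
4. ∠WAY = 40°  [△APY]
5. ∠AWY = 36°  [△AWY]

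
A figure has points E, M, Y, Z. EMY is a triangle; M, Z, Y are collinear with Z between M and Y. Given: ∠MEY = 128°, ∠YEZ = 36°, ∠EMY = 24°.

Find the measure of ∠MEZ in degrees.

∠MEZ = 92°

1. ∠EYM = 28°  [△EMY]
2. ∠EMZ = 24°  [Z on ray MY]
3. ∠EYZ = 28°  [Z on ray YM]
4. ∠EZY = 116°  [△EZY]
5. ∠EZM = 64°  [linear pair at Z on MY]
6. ∠MEZ = 92°  [△EMZ]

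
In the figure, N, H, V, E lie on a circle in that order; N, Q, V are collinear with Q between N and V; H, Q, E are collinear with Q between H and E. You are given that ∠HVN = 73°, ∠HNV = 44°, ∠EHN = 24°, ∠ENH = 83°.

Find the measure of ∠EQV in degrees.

∠EQV = 112°

1. ∠HEV = 44°  [same arc HV]
2. ∠EVN = 24°  [same arc NE]
3. ∠EQV = 112°  [△VQE]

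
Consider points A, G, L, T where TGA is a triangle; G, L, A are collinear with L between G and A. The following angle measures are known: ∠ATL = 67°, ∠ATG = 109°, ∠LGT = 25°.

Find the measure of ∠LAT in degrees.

1. ∠AGT = 25°  [L on ray GA]
2. ∠GAT = 46°  [△TGA]
3. ∠LAT = 46°  [L on ray AG]

∠LAT = 46°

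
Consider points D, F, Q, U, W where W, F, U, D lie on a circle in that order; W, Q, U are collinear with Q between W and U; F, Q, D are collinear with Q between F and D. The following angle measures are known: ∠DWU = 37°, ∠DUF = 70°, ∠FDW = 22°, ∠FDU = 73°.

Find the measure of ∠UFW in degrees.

∠UFW = 85°

1. ∠FUW = 22°  [same arc WF]
2. ∠FWU = 73°  [same arc FU]
3. ∠UFW = 85°  [△WFU]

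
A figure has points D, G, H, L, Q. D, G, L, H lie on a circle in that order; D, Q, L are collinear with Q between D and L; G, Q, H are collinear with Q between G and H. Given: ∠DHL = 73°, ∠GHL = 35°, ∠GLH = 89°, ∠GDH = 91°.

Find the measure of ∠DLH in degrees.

∠DLH = 51°

1. ∠HGL = 56°  [△GLH]
2. ∠HDL = 56°  [same arc LH]
3. ∠DLH = 51°  [△DLH]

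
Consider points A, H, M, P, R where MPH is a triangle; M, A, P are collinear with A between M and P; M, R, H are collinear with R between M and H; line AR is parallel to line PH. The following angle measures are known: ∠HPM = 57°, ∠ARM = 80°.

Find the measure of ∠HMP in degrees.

1. ∠MAR = 57°  [AR∥PH, corresponding at A]
2. ∠AMR = 43°  [△MAR]
3. ∠HMP = 43°  [A on MP, R on MH]

∠HMP = 43°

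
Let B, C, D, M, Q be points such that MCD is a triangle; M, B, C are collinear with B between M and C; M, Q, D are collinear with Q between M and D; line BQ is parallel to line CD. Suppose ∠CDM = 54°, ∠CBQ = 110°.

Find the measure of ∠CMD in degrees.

∠CMD = 56°

1. ∠BQM = 54°  [BQ∥CD, corresponding at Q]
2. ∠MBQ = 70°  [linear pair at B on MC]
3. ∠BMQ = 56°  [△MBQ]
4. ∠CMD = 56°  [B on MC, Q on MD]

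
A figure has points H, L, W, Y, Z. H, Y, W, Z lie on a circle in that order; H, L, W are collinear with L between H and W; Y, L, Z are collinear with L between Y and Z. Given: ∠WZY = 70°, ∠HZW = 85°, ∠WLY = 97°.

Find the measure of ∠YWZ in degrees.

1. ∠WHY = 70°  [same arc YW]
2. ∠HYW = 95°  [cyclic HYWZ, opposite ∠Y+∠Z]
3. ∠HWY = 15°  [△HYW]
4. ∠WYZ = 68°  [△YLW]
5. ∠YWZ = 42°  [△YWZ]

∠YWZ = 42°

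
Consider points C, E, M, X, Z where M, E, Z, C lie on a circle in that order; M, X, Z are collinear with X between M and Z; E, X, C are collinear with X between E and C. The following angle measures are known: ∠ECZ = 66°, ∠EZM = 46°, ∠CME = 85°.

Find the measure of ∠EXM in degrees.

1. ∠EMZ = 66°  [same arc EZ]
2. ∠ECM = 46°  [same arc ME]
3. ∠CEM = 49°  [△MEC]
4. ∠EXM = 65°  [△MXE]

∠EXM = 65°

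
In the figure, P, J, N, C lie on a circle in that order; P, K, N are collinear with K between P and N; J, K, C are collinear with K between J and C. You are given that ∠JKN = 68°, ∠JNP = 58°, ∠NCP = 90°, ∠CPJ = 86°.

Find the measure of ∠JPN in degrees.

1. ∠JKP = 112°  [linear pair at K on PN]
2. ∠JCP = 58°  [same arc PJ]
3. ∠CJP = 36°  [△PJC]
4. ∠JPN = 32°  [△PKJ]

∠JPN = 32°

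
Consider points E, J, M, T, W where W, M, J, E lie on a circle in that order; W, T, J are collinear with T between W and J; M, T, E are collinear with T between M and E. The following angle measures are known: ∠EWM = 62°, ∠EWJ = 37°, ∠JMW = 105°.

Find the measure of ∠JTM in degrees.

∠JTM = 93°

1. ∠EJM = 118°  [cyclic WMJE, opposite ∠W+∠J]
2. ∠EMJ = 37°  [same arc JE]
3. ∠JEM = 25°  [△MJE]
4. ∠JWM = 25°  [same arc MJ]
5. ∠MJW = 50°  [△WMJ]
6. ∠JTM = 93°  [△MTJ]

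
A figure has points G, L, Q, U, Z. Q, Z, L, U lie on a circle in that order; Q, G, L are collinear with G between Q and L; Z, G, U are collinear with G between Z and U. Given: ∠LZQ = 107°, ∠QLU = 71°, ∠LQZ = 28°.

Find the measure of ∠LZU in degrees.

1. ∠LUQ = 73°  [cyclic QZLU, opposite ∠Z+∠U]
2. ∠LQU = 36°  [△QLU]
3. ∠LZU = 36°  [same arc LU]

∠LZU = 36°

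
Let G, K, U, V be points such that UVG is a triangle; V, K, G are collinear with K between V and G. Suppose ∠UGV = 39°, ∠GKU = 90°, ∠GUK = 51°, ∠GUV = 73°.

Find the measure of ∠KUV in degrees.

1. ∠GVU = 68°  [△UVG]
2. ∠UKV = 90°  [linear pair at K on VG]
3. ∠KVU = 68°  [K on ray VG]
4. ∠KUV = 22°  [△UVK]

∠KUV = 22°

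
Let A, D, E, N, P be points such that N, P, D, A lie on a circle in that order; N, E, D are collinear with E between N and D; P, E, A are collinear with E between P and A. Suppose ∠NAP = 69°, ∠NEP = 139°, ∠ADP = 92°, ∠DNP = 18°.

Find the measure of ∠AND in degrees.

∠AND = 70°

1. ∠NDP = 69°  [same arc NP]
2. ∠DEP = 41°  [linear pair at E on ND]
3. ∠APD = 70°  [△PED]
4. ∠AND = 70°  [same arc DA]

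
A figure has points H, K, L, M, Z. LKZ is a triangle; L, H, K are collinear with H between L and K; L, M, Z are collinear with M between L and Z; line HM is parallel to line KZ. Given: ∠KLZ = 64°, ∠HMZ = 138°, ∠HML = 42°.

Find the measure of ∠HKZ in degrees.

1. ∠HLM = 64°  [H on LK, M on LZ]
2. ∠LHM = 74°  [△LHM]
3. ∠KHM = 106°  [linear pair at H on LK]
4. ∠HKZ = 74°  [HM∥KZ, co-interior at K–H]

∠HKZ = 74°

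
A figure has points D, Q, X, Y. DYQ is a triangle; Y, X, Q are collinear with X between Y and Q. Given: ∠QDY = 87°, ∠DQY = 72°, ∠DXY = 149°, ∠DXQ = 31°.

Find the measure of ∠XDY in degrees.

∠XDY = 10°

1. ∠DYQ = 21°  [△DYQ]
2. ∠DYX = 21°  [X on ray YQ]
3. ∠XDY = 10°  [△DYX]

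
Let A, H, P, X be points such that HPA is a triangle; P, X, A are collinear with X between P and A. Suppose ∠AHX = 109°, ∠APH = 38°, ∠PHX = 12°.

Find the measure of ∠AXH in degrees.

∠AXH = 50°

1. ∠HPX = 38°  [X on ray PA]
2. ∠HXP = 130°  [△HPX]
3. ∠AXH = 50°  [linear pair at X on PA]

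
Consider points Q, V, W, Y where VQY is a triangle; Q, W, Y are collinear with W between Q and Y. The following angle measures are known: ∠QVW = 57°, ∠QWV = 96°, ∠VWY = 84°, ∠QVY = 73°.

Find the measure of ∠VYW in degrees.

1. ∠VQW = 27°  [△VQW]
2. ∠VQY = 27°  [W on ray QY]
3. ∠QYV = 80°  [△VQY]
4. ∠VYW = 80°  [W on ray YQ]

∠VYW = 80°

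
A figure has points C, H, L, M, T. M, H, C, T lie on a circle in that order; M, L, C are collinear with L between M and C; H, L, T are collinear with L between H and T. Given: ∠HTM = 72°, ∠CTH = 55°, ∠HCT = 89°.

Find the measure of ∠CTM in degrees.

1. ∠HCM = 72°  [same arc MH]
2. ∠CMH = 55°  [same arc HC]
3. ∠CHM = 53°  [△MHC]
4. ∠CTM = 127°  [cyclic MHCT, opposite ∠H+∠T]

∠CTM = 127°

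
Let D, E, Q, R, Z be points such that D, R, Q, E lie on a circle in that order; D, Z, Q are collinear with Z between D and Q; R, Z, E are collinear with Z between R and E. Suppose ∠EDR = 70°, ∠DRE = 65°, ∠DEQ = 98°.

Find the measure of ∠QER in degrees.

∠QER = 53°

1. ∠DER = 45°  [△DRE]
2. ∠DRQ = 82°  [cyclic DRQE, opposite ∠R+∠E]
3. ∠DQR = 45°  [same arc DR]
4. ∠QDR = 53°  [△DRQ]
5. ∠QER = 53°  [same arc RQ]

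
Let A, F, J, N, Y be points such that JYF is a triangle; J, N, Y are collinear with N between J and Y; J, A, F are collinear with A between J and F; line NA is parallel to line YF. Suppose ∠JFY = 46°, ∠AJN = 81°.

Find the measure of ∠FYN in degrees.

∠FYN = 53°

1. ∠JAN = 46°  [NA∥YF, corresponding at A]
2. ∠ANJ = 53°  [△JNA]
3. ∠ANY = 127°  [linear pair at N on JY]
4. ∠FYN = 53°  [NA∥YF, co-interior at Y–N]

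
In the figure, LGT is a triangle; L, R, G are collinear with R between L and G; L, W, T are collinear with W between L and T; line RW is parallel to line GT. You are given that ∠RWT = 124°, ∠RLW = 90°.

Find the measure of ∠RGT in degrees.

1. ∠LWR = 56°  [linear pair at W on LT]
2. ∠LRW = 34°  [△LRW]
3. ∠GRW = 146°  [linear pair at R on LG]
4. ∠RGT = 34°  [RW∥GT, co-interior at G–R]

∠RGT = 34°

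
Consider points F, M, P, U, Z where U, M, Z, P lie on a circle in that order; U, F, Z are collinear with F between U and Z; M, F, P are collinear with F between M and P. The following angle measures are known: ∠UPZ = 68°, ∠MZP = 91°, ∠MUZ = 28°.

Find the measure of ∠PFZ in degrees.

∠PFZ = 101°

1. ∠UMZ = 112°  [cyclic UMZP, opposite ∠M+∠P]
2. ∠MPZ = 28°  [same arc MZ]
3. ∠MZU = 40°  [△UMZ]
4. ∠PMZ = 61°  [△MZP]
5. ∠MPU = 40°  [same arc UM]
6. ∠PUZ = 61°  [same arc ZP]
7. ∠PFU = 79°  [△UFP]
8. ∠PFZ = 101°  [linear pair at F on UZ]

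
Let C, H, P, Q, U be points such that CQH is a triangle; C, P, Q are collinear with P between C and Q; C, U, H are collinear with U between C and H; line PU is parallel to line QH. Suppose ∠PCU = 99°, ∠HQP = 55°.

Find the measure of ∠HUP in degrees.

1. ∠HCQ = 99°  [P on CQ, U on CH]
2. ∠CQH = 55°  [P on ray QC]
3. ∠CHQ = 26°  [△CQH]
4. ∠CUP = 26°  [PU∥QH, corresponding at U]
5. ∠HUP = 154°  [linear pair at U on CH]

∠HUP = 154°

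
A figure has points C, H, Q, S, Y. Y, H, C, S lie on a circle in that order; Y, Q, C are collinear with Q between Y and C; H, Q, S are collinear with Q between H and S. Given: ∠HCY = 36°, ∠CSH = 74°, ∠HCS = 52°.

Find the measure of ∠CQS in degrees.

∠CQS = 90°

1. ∠HSY = 36°  [same arc YH]
2. ∠CYH = 74°  [same arc HC]
3. ∠HYS = 128°  [cyclic YHCS, opposite ∠Y+∠C]
4. ∠SHY = 16°  [△YHS]
5. ∠HQY = 90°  [△YQH]
6. ∠CQS = 90°  [vertical angles at Q]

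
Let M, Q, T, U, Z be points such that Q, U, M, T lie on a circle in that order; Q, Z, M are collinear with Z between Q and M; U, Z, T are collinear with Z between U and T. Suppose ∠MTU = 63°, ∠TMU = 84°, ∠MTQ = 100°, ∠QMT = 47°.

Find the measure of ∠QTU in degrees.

∠QTU = 37°

1. ∠TQU = 96°  [cyclic QUMT, opposite ∠Q+∠M]
2. ∠QUT = 47°  [same arc QT]
3. ∠QTU = 37°  [△QUT]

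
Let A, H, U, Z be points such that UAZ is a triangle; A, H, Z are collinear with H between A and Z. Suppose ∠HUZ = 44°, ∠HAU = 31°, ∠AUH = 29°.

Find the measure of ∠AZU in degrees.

∠AZU = 76°

1. ∠AHU = 120°  [△UAH]
2. ∠UHZ = 60°  [linear pair at H on AZ]
3. ∠HZU = 76°  [△UHZ]
4. ∠AZU = 76°  [H on ray ZA]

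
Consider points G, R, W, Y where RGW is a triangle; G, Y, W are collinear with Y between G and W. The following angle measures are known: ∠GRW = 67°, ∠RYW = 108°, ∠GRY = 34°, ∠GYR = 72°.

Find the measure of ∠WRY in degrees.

∠WRY = 33°

1. ∠RGY = 74°  [△RGY]
2. ∠RGW = 74°  [Y on ray GW]
3. ∠GWR = 39°  [△RGW]
4. ∠RWY = 39°  [Y on ray WG]
5. ∠WRY = 33°  [△RYW]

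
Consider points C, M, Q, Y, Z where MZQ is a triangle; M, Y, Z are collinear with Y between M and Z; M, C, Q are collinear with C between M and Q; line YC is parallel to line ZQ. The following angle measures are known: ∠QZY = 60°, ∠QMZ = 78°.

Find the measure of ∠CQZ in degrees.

1. ∠MZQ = 60°  [Y on ray ZM]
2. ∠MQZ = 42°  [△MZQ]
3. ∠CQZ = 42°  [C on ray QM]

∠CQZ = 42°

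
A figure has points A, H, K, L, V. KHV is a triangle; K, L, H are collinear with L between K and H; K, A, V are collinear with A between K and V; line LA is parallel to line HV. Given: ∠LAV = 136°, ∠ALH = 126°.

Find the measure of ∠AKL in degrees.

1. ∠KAL = 44°  [linear pair at A on KV]
2. ∠ALK = 54°  [linear pair at L on KH]
3. ∠AKL = 82°  [△KLA]

∠AKL = 82°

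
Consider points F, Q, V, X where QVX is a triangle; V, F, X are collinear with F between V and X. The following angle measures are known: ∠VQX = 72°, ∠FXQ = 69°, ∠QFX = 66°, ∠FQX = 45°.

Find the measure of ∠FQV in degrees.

∠FQV = 27°

1. ∠QXV = 69°  [F on ray XV]
2. ∠QFV = 114°  [linear pair at F on VX]
3. ∠QVX = 39°  [△QVX]
4. ∠FVQ = 39°  [F on ray VX]
5. ∠FQV = 27°  [△QVF]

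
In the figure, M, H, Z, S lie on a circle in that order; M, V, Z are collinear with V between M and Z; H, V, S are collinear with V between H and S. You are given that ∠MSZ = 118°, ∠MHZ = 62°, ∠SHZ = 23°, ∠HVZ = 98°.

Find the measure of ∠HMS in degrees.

∠HMS = 82°

1. ∠SMZ = 23°  [same arc ZS]
2. ∠HZM = 59°  [△HVZ]
3. ∠MVS = 98°  [vertical angles at V]
4. ∠HVM = 82°  [linear pair at V on MZ]
5. ∠HSM = 59°  [△MVS]
6. ∠HMZ = 59°  [△MHZ]
7. ∠MHS = 39°  [△MVH]
8. ∠HMS = 82°  [△MHS]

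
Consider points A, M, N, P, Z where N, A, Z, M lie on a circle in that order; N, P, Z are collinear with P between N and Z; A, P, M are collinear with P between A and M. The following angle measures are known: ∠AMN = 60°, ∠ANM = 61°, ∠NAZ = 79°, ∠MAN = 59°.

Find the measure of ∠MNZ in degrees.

1. ∠NMZ = 101°  [cyclic NAZM, opposite ∠A+∠M]
2. ∠MZN = 59°  [same arc NM]
3. ∠MNZ = 20°  [△NZM]

∠MNZ = 20°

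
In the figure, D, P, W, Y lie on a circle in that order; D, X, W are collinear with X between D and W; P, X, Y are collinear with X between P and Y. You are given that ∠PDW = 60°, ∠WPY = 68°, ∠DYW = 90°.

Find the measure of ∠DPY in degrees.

1. ∠WDY = 68°  [same arc WY]
2. ∠DWY = 22°  [△DWY]
3. ∠DPY = 22°  [same arc DY]

∠DPY = 22°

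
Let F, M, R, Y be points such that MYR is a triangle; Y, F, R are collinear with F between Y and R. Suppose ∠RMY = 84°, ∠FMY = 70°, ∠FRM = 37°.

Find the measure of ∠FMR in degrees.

∠FMR = 14°

1. ∠MRY = 37°  [F on ray RY]
2. ∠MYR = 59°  [△MYR]
3. ∠FYM = 59°  [F on ray YR]
4. ∠MFY = 51°  [△MYF]
5. ∠MFR = 129°  [linear pair at F on YR]
6. ∠FMR = 14°  [△MFR]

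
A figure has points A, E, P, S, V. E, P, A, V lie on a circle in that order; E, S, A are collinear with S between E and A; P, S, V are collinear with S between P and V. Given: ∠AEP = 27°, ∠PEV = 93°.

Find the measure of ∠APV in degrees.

1. ∠AVP = 27°  [same arc PA]
2. ∠PAV = 87°  [cyclic EPAV, opposite ∠E+∠A]
3. ∠APV = 66°  [△PAV]

∠APV = 66°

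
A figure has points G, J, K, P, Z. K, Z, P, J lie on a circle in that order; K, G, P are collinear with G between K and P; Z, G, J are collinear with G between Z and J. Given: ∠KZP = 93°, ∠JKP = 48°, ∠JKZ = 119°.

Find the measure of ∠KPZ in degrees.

1. ∠JZP = 48°  [same arc PJ]
2. ∠JPZ = 61°  [cyclic KZPJ, opposite ∠K+∠P]
3. ∠PJZ = 71°  [△ZPJ]
4. ∠PKZ = 71°  [same arc ZP]
5. ∠KPZ = 16°  [△KZP]

∠KPZ = 16°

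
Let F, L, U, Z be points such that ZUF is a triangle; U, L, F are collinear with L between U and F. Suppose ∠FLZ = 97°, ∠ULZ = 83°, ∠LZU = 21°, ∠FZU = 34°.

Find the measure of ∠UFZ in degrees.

1. ∠LUZ = 76°  [△ZUL]
2. ∠FUZ = 76°  [L on ray UF]
3. ∠UFZ = 70°  [△ZUF]

∠UFZ = 70°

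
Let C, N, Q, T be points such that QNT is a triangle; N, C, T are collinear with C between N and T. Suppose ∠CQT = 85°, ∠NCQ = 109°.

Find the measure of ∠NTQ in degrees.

1. ∠QCT = 71°  [linear pair at C on NT]
2. ∠CTQ = 24°  [△QCT]
3. ∠NTQ = 24°  [C on ray TN]

∠NTQ = 24°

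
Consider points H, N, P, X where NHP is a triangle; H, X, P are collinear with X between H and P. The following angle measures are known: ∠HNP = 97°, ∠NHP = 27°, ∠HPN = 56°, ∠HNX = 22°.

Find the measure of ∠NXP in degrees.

∠NXP = 49°

1. ∠NHX = 27°  [X on ray HP]
2. ∠HXN = 131°  [△NHX]
3. ∠NXP = 49°  [linear pair at X on HP]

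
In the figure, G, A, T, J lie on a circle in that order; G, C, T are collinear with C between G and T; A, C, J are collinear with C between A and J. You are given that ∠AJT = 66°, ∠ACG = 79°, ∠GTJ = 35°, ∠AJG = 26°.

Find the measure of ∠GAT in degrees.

∠GAT = 88°

1. ∠AGT = 66°  [same arc AT]
2. ∠ATG = 26°  [same arc GA]
3. ∠GAT = 88°  [△GAT]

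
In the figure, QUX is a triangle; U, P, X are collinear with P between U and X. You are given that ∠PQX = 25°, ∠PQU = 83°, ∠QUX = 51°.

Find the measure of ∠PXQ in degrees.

∠PXQ = 21°

1. ∠PUQ = 51°  [P on ray UX]
2. ∠QPU = 46°  [△QUP]
3. ∠QPX = 134°  [linear pair at P on UX]
4. ∠PXQ = 21°  [△QPX]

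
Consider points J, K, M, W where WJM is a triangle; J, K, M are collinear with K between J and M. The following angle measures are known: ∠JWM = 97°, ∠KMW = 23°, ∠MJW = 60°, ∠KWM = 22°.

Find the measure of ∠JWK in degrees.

1. ∠MKW = 135°  [△WKM]
2. ∠KJW = 60°  [K on ray JM]
3. ∠JKW = 45°  [linear pair at K on JM]
4. ∠JWK = 75°  [△WJK]

∠JWK = 75°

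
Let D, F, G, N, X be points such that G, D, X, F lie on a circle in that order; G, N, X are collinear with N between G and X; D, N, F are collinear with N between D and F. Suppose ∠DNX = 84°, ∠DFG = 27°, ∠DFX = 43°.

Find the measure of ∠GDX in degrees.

1. ∠DXG = 27°  [same arc GD]
2. ∠DGX = 43°  [same arc DX]
3. ∠GDX = 110°  [△GDX]

∠GDX = 110°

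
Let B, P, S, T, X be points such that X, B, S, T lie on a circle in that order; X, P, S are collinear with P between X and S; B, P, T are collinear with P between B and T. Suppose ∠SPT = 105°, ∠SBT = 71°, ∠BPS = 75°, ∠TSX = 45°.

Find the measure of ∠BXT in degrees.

∠BXT = 101°

1. ∠BTS = 30°  [△SPT]
2. ∠BST = 79°  [△BST]
3. ∠BXT = 101°  [cyclic XBST, opposite ∠X+∠S]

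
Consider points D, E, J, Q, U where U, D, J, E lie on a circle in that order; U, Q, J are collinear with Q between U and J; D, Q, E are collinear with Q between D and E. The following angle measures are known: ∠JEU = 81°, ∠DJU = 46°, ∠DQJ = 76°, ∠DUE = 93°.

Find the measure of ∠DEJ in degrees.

∠DEJ = 35°

1. ∠JDU = 99°  [cyclic UDJE, opposite ∠D+∠E]
2. ∠DUJ = 35°  [△UDJ]
3. ∠DEJ = 35°  [same arc DJ]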